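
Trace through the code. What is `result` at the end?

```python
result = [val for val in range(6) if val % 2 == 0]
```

Let's trace through this code step by step.

Initialize: result = [val for val in range(6) if val % 2 == 0]

After execution: result = [0, 2, 4]
[0, 2, 4]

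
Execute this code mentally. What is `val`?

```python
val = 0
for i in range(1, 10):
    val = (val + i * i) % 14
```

Let's trace through this code step by step.

Initialize: val = 0
Entering loop: for i in range(1, 10):

After execution: val = 5
5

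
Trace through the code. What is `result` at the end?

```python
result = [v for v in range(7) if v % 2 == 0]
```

Let's trace through this code step by step.

Initialize: result = [v for v in range(7) if v % 2 == 0]

After execution: result = [0, 2, 4, 6]
[0, 2, 4, 6]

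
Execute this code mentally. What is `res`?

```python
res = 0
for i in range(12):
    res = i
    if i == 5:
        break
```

Let's trace through this code step by step.

Initialize: res = 0
Entering loop: for i in range(12):

After execution: res = 5
5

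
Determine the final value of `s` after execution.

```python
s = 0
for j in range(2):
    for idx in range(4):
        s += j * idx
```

Let's trace through this code step by step.

Initialize: s = 0
Entering loop: for j in range(2):

After execution: s = 6
6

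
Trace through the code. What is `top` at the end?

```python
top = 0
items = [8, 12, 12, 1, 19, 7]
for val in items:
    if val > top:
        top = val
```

Let's trace through this code step by step.

Initialize: top = 0
Initialize: items = [8, 12, 12, 1, 19, 7]
Entering loop: for val in items:

After execution: top = 19
19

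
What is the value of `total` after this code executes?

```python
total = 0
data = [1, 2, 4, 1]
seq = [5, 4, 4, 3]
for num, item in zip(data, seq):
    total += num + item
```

Let's trace through this code step by step.

Initialize: total = 0
Initialize: data = [1, 2, 4, 1]
Initialize: seq = [5, 4, 4, 3]
Entering loop: for num, item in zip(data, seq):

After execution: total = 24
24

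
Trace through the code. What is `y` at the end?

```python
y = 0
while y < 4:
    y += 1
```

Let's trace through this code step by step.

Initialize: y = 0
Entering loop: while y < 4:

After execution: y = 4
4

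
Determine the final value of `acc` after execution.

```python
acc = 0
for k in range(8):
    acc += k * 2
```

Let's trace through this code step by step.

Initialize: acc = 0
Entering loop: for k in range(8):

After execution: acc = 56
56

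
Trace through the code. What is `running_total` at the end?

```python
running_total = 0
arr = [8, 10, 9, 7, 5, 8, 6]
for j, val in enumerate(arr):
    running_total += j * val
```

Let's trace through this code step by step.

Initialize: running_total = 0
Initialize: arr = [8, 10, 9, 7, 5, 8, 6]
Entering loop: for j, val in enumerate(arr):

After execution: running_total = 145
145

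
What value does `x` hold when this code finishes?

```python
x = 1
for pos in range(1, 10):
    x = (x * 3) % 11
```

Let's trace through this code step by step.

Initialize: x = 1
Entering loop: for pos in range(1, 10):

After execution: x = 4
4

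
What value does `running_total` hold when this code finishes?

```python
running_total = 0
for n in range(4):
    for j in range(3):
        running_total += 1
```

Let's trace through this code step by step.

Initialize: running_total = 0
Entering loop: for n in range(4):

After execution: running_total = 12
12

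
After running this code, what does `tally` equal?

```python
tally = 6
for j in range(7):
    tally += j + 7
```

Let's trace through this code step by step.

Initialize: tally = 6
Entering loop: for j in range(7):

After execution: tally = 76
76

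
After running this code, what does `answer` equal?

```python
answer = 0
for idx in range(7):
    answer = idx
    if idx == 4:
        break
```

Let's trace through this code step by step.

Initialize: answer = 0
Entering loop: for idx in range(7):

After execution: answer = 4
4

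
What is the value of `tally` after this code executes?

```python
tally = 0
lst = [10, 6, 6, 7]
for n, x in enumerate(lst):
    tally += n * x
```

Let's trace through this code step by step.

Initialize: tally = 0
Initialize: lst = [10, 6, 6, 7]
Entering loop: for n, x in enumerate(lst):

After execution: tally = 39
39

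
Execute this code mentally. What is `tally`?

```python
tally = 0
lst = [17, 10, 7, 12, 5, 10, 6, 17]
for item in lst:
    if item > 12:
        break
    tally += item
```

Let's trace through this code step by step.

Initialize: tally = 0
Initialize: lst = [17, 10, 7, 12, 5, 10, 6, 17]
Entering loop: for item in lst:

After execution: tally = 0
0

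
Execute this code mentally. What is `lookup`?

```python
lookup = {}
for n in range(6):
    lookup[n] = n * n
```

Let's trace through this code step by step.

Initialize: lookup = {}
Entering loop: for n in range(6):

After execution: lookup = {0: 0, 1: 1, 2: 4, 3: 9, 4: 16, 5: 25}
{0: 0, 1: 1, 2: 4, 3: 9, 4: 16, 5: 25}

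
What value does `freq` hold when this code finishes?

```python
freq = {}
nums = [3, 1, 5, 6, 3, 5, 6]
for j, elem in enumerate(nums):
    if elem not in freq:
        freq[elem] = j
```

Let's trace through this code step by step.

Initialize: freq = {}
Initialize: nums = [3, 1, 5, 6, 3, 5, 6]
Entering loop: for j, elem in enumerate(nums):

After execution: freq = {3: 0, 1: 1, 5: 2, 6: 3}
{3: 0, 1: 1, 5: 2, 6: 3}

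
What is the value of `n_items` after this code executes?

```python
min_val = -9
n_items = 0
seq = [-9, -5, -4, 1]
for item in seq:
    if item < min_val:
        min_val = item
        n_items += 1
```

Let's trace through this code step by step.

Initialize: min_val = -9
Initialize: n_items = 0
Initialize: seq = [-9, -5, -4, 1]
Entering loop: for item in seq:

After execution: n_items = 0
0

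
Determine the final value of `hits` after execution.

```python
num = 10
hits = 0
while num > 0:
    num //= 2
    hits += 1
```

Let's trace through this code step by step.

Initialize: num = 10
Initialize: hits = 0
Entering loop: while num > 0:

After execution: hits = 4
4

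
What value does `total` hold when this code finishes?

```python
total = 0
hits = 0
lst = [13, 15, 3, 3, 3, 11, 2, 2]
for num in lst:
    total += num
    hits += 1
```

Let's trace through this code step by step.

Initialize: total = 0
Initialize: hits = 0
Initialize: lst = [13, 15, 3, 3, 3, 11, 2, 2]
Entering loop: for num in lst:

After execution: total = 52
52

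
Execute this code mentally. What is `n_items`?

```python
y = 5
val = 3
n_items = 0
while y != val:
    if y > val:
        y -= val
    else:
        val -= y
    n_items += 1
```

Let's trace through this code step by step.

Initialize: y = 5
Initialize: val = 3
Initialize: n_items = 0
Entering loop: while y != val:

After execution: n_items = 3
3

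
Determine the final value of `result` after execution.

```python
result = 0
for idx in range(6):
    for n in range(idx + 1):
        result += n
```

Let's trace through this code step by step.

Initialize: result = 0
Entering loop: for idx in range(6):

After execution: result = 35
35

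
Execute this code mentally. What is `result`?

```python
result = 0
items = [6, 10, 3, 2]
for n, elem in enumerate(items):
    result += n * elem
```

Let's trace through this code step by step.

Initialize: result = 0
Initialize: items = [6, 10, 3, 2]
Entering loop: for n, elem in enumerate(items):

After execution: result = 22
22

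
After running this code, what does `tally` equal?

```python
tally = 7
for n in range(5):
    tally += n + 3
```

Let's trace through this code step by step.

Initialize: tally = 7
Entering loop: for n in range(5):

After execution: tally = 32
32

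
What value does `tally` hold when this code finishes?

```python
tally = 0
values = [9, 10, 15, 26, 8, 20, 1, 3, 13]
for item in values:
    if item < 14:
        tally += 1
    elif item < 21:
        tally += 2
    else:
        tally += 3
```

Let's trace through this code step by step.

Initialize: tally = 0
Initialize: values = [9, 10, 15, 26, 8, 20, 1, 3, 13]
Entering loop: for item in values:

After execution: tally = 13
13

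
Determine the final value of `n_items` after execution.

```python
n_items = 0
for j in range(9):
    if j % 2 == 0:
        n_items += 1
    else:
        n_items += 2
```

Let's trace through this code step by step.

Initialize: n_items = 0
Entering loop: for j in range(9):

After execution: n_items = 13
13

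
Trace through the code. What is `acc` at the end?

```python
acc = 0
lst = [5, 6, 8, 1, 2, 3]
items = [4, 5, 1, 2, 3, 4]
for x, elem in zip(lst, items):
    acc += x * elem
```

Let's trace through this code step by step.

Initialize: acc = 0
Initialize: lst = [5, 6, 8, 1, 2, 3]
Initialize: items = [4, 5, 1, 2, 3, 4]
Entering loop: for x, elem in zip(lst, items):

After execution: acc = 78
78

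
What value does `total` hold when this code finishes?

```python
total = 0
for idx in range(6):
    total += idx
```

Let's trace through this code step by step.

Initialize: total = 0
Entering loop: for idx in range(6):

After execution: total = 15
15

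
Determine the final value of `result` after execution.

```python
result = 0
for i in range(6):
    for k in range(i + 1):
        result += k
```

Let's trace through this code step by step.

Initialize: result = 0
Entering loop: for i in range(6):

After execution: result = 35
35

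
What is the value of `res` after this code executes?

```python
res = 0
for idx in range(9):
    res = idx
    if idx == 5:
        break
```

Let's trace through this code step by step.

Initialize: res = 0
Entering loop: for idx in range(9):

After execution: res = 5
5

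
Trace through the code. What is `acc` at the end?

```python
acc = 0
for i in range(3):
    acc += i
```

Let's trace through this code step by step.

Initialize: acc = 0
Entering loop: for i in range(3):

After execution: acc = 3
3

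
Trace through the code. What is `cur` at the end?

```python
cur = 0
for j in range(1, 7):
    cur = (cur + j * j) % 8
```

Let's trace through this code step by step.

Initialize: cur = 0
Entering loop: for j in range(1, 7):

After execution: cur = 3
3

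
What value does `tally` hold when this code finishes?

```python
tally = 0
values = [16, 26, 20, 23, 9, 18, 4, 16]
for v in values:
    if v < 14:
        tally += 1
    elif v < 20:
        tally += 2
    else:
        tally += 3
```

Let's trace through this code step by step.

Initialize: tally = 0
Initialize: values = [16, 26, 20, 23, 9, 18, 4, 16]
Entering loop: for v in values:

After execution: tally = 17
17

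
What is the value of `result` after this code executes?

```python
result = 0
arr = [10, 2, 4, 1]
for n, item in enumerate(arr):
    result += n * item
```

Let's trace through this code step by step.

Initialize: result = 0
Initialize: arr = [10, 2, 4, 1]
Entering loop: for n, item in enumerate(arr):

After execution: result = 13
13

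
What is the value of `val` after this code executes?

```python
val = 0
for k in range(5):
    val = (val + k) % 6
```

Let's trace through this code step by step.

Initialize: val = 0
Entering loop: for k in range(5):

After execution: val = 4
4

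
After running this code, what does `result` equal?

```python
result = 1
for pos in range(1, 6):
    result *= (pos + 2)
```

Let's trace through this code step by step.

Initialize: result = 1
Entering loop: for pos in range(1, 6):

After execution: result = 2520
2520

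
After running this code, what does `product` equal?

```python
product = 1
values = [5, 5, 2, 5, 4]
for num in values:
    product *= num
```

Let's trace through this code step by step.

Initialize: product = 1
Initialize: values = [5, 5, 2, 5, 4]
Entering loop: for num in values:

After execution: product = 1000
1000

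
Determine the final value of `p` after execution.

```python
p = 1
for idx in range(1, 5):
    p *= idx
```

Let's trace through this code step by step.

Initialize: p = 1
Entering loop: for idx in range(1, 5):

After execution: p = 24
24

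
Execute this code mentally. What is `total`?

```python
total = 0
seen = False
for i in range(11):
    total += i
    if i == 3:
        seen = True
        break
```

Let's trace through this code step by step.

Initialize: total = 0
Initialize: seen = False
Entering loop: for i in range(11):

After execution: total = 6
6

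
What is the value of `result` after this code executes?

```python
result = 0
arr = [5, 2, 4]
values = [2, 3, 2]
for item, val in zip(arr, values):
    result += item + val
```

Let's trace through this code step by step.

Initialize: result = 0
Initialize: arr = [5, 2, 4]
Initialize: values = [2, 3, 2]
Entering loop: for item, val in zip(arr, values):

After execution: result = 18
18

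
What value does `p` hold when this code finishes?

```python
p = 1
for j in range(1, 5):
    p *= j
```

Let's trace through this code step by step.

Initialize: p = 1
Entering loop: for j in range(1, 5):

After execution: p = 24
24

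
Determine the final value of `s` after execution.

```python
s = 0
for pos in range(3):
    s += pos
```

Let's trace through this code step by step.

Initialize: s = 0
Entering loop: for pos in range(3):

After execution: s = 3
3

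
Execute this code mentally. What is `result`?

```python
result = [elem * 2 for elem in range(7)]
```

Let's trace through this code step by step.

Initialize: result = [elem * 2 for elem in range(7)]

After execution: result = [0, 2, 4, 6, 8, 10, 12]
[0, 2, 4, 6, 8, 10, 12]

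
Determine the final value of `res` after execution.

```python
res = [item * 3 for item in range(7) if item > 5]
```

Let's trace through this code step by step.

Initialize: res = [item * 3 for item in range(7) if item > 5]

After execution: res = [18]
[18]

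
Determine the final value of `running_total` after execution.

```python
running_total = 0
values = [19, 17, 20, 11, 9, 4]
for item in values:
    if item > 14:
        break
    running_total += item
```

Let's trace through this code step by step.

Initialize: running_total = 0
Initialize: values = [19, 17, 20, 11, 9, 4]
Entering loop: for item in values:

After execution: running_total = 0
0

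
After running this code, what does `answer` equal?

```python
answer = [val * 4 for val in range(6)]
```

Let's trace through this code step by step.

Initialize: answer = [val * 4 for val in range(6)]

After execution: answer = [0, 4, 8, 12, 16, 20]
[0, 4, 8, 12, 16, 20]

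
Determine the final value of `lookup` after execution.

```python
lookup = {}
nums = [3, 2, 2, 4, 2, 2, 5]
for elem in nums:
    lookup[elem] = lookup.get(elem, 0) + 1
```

Let's trace through this code step by step.

Initialize: lookup = {}
Initialize: nums = [3, 2, 2, 4, 2, 2, 5]
Entering loop: for elem in nums:

After execution: lookup = {3: 1, 2: 4, 4: 1, 5: 1}
{3: 1, 2: 4, 4: 1, 5: 1}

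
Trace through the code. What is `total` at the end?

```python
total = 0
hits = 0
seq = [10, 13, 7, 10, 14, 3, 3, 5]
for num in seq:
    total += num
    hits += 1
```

Let's trace through this code step by step.

Initialize: total = 0
Initialize: hits = 0
Initialize: seq = [10, 13, 7, 10, 14, 3, 3, 5]
Entering loop: for num in seq:

After execution: total = 65
65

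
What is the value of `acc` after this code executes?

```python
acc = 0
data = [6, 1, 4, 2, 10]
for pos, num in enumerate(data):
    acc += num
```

Let's trace through this code step by step.

Initialize: acc = 0
Initialize: data = [6, 1, 4, 2, 10]
Entering loop: for pos, num in enumerate(data):

After execution: acc = 23
23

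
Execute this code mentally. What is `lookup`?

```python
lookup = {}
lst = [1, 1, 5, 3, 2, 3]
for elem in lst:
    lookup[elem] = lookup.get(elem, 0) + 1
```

Let's trace through this code step by step.

Initialize: lookup = {}
Initialize: lst = [1, 1, 5, 3, 2, 3]
Entering loop: for elem in lst:

After execution: lookup = {1: 2, 5: 1, 3: 2, 2: 1}
{1: 2, 5: 1, 3: 2, 2: 1}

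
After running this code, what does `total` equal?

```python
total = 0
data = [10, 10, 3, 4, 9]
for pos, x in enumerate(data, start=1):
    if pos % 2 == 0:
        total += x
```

Let's trace through this code step by step.

Initialize: total = 0
Initialize: data = [10, 10, 3, 4, 9]
Entering loop: for pos, x in enumerate(data, start=1):

After execution: total = 14
14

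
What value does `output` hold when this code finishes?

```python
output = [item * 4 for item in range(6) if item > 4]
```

Let's trace through this code step by step.

Initialize: output = [item * 4 for item in range(6) if item > 4]

After execution: output = [20]
[20]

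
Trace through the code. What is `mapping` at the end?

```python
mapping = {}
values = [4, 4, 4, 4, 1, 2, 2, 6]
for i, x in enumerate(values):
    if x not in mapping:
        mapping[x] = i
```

Let's trace through this code step by step.

Initialize: mapping = {}
Initialize: values = [4, 4, 4, 4, 1, 2, 2, 6]
Entering loop: for i, x in enumerate(values):

After execution: mapping = {4: 0, 1: 4, 2: 5, 6: 7}
{4: 0, 1: 4, 2: 5, 6: 7}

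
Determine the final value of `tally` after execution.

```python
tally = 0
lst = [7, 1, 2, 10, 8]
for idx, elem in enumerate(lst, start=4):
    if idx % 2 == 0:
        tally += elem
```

Let's trace through this code step by step.

Initialize: tally = 0
Initialize: lst = [7, 1, 2, 10, 8]
Entering loop: for idx, elem in enumerate(lst, start=4):

After execution: tally = 17
17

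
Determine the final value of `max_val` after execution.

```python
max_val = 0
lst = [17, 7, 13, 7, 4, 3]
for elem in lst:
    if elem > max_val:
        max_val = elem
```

Let's trace through this code step by step.

Initialize: max_val = 0
Initialize: lst = [17, 7, 13, 7, 4, 3]
Entering loop: for elem in lst:

After execution: max_val = 17
17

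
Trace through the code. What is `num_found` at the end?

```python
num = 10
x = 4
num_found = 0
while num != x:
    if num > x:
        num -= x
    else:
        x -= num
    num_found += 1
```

Let's trace through this code step by step.

Initialize: num = 10
Initialize: x = 4
Initialize: num_found = 0
Entering loop: while num != x:

After execution: num_found = 3
3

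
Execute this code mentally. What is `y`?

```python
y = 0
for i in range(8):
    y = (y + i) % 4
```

Let's trace through this code step by step.

Initialize: y = 0
Entering loop: for i in range(8):

After execution: y = 0
0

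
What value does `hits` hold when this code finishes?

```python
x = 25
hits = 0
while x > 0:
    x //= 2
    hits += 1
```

Let's trace through this code step by step.

Initialize: x = 25
Initialize: hits = 0
Entering loop: while x > 0:

After execution: hits = 5
5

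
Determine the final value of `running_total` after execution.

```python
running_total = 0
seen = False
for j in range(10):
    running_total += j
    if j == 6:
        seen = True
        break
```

Let's trace through this code step by step.

Initialize: running_total = 0
Initialize: seen = False
Entering loop: for j in range(10):

After execution: running_total = 21
21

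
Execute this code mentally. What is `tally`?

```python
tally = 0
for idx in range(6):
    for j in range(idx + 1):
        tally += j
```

Let's trace through this code step by step.

Initialize: tally = 0
Entering loop: for idx in range(6):

After execution: tally = 35
35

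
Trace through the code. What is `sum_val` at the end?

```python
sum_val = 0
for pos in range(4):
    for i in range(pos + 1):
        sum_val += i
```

Let's trace through this code step by step.

Initialize: sum_val = 0
Entering loop: for pos in range(4):

After execution: sum_val = 10
10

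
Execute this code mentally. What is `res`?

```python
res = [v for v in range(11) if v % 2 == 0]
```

Let's trace through this code step by step.

Initialize: res = [v for v in range(11) if v % 2 == 0]

After execution: res = [0, 2, 4, 6, 8, 10]
[0, 2, 4, 6, 8, 10]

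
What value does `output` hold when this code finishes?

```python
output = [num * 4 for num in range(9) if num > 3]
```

Let's trace through this code step by step.

Initialize: output = [num * 4 for num in range(9) if num > 3]

After execution: output = [16, 20, 24, 28, 32]
[16, 20, 24, 28, 32]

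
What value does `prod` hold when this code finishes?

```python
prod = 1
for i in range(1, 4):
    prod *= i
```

Let's trace through this code step by step.

Initialize: prod = 1
Entering loop: for i in range(1, 4):

After execution: prod = 6
6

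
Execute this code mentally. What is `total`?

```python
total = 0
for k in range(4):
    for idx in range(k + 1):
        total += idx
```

Let's trace through this code step by step.

Initialize: total = 0
Entering loop: for k in range(4):

After execution: total = 10
10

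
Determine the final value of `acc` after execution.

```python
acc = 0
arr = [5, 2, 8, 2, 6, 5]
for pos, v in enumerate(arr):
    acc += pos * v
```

Let's trace through this code step by step.

Initialize: acc = 0
Initialize: arr = [5, 2, 8, 2, 6, 5]
Entering loop: for pos, v in enumerate(arr):

After execution: acc = 73
73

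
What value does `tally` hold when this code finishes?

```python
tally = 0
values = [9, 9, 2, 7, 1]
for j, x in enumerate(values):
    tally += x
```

Let's trace through this code step by step.

Initialize: tally = 0
Initialize: values = [9, 9, 2, 7, 1]
Entering loop: for j, x in enumerate(values):

After execution: tally = 28
28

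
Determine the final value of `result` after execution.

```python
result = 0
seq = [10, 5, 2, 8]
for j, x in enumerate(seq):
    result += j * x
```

Let's trace through this code step by step.

Initialize: result = 0
Initialize: seq = [10, 5, 2, 8]
Entering loop: for j, x in enumerate(seq):

After execution: result = 33
33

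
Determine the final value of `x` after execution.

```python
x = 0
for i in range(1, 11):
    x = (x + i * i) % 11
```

Let's trace through this code step by step.

Initialize: x = 0
Entering loop: for i in range(1, 11):

After execution: x = 0
0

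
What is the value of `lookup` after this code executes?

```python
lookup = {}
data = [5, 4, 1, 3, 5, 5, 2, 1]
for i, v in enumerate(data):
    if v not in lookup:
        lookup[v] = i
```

Let's trace through this code step by step.

Initialize: lookup = {}
Initialize: data = [5, 4, 1, 3, 5, 5, 2, 1]
Entering loop: for i, v in enumerate(data):

After execution: lookup = {5: 0, 4: 1, 1: 2, 3: 3, 2: 6}
{5: 0, 4: 1, 1: 2, 3: 3, 2: 6}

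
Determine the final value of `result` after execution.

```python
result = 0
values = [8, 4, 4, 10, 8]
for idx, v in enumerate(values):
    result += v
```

Let's trace through this code step by step.

Initialize: result = 0
Initialize: values = [8, 4, 4, 10, 8]
Entering loop: for idx, v in enumerate(values):

After execution: result = 34
34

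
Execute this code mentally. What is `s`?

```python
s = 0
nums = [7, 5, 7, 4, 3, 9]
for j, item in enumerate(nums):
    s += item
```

Let's trace through this code step by step.

Initialize: s = 0
Initialize: nums = [7, 5, 7, 4, 3, 9]
Entering loop: for j, item in enumerate(nums):

After execution: s = 35
35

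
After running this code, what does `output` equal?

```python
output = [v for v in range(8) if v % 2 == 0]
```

Let's trace through this code step by step.

Initialize: output = [v for v in range(8) if v % 2 == 0]

After execution: output = [0, 2, 4, 6]
[0, 2, 4, 6]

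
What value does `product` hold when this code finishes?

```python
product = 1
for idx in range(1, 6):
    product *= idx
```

Let's trace through this code step by step.

Initialize: product = 1
Entering loop: for idx in range(1, 6):

After execution: product = 120
120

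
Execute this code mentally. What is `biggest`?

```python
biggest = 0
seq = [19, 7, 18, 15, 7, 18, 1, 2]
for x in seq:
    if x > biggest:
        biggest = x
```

Let's trace through this code step by step.

Initialize: biggest = 0
Initialize: seq = [19, 7, 18, 15, 7, 18, 1, 2]
Entering loop: for x in seq:

After execution: biggest = 19
19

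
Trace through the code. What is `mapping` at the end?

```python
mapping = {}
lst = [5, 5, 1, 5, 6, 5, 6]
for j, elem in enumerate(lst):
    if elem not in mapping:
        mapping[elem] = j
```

Let's trace through this code step by step.

Initialize: mapping = {}
Initialize: lst = [5, 5, 1, 5, 6, 5, 6]
Entering loop: for j, elem in enumerate(lst):

After execution: mapping = {5: 0, 1: 2, 6: 4}
{5: 0, 1: 2, 6: 4}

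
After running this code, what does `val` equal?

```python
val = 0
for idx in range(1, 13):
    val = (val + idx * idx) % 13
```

Let's trace through this code step by step.

Initialize: val = 0
Entering loop: for idx in range(1, 13):

After execution: val = 0
0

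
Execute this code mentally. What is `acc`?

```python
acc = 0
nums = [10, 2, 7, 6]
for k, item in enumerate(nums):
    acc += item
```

Let's trace through this code step by step.

Initialize: acc = 0
Initialize: nums = [10, 2, 7, 6]
Entering loop: for k, item in enumerate(nums):

After execution: acc = 25
25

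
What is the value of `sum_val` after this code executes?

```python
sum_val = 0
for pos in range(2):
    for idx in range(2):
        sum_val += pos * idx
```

Let's trace through this code step by step.

Initialize: sum_val = 0
Entering loop: for pos in range(2):

After execution: sum_val = 1
1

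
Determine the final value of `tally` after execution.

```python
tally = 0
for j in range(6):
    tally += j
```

Let's trace through this code step by step.

Initialize: tally = 0
Entering loop: for j in range(6):

After execution: tally = 15
15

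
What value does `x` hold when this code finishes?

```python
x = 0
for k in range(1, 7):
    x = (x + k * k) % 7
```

Let's trace through this code step by step.

Initialize: x = 0
Entering loop: for k in range(1, 7):

After execution: x = 0
0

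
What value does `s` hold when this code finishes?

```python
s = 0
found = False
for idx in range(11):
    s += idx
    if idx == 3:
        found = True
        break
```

Let's trace through this code step by step.

Initialize: s = 0
Initialize: found = False
Entering loop: for idx in range(11):

After execution: s = 6
6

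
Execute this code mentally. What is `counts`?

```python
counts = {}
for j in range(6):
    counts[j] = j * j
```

Let's trace through this code step by step.

Initialize: counts = {}
Entering loop: for j in range(6):

After execution: counts = {0: 0, 1: 1, 2: 4, 3: 9, 4: 16, 5: 25}
{0: 0, 1: 1, 2: 4, 3: 9, 4: 16, 5: 25}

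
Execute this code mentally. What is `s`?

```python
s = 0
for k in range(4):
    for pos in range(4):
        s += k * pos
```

Let's trace through this code step by step.

Initialize: s = 0
Entering loop: for k in range(4):

After execution: s = 36
36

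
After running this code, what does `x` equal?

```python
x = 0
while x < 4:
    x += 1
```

Let's trace through this code step by step.

Initialize: x = 0
Entering loop: while x < 4:

After execution: x = 4
4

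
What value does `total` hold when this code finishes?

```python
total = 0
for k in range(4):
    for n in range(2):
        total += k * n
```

Let's trace through this code step by step.

Initialize: total = 0
Entering loop: for k in range(4):

After execution: total = 6
6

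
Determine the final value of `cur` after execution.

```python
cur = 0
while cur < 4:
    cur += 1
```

Let's trace through this code step by step.

Initialize: cur = 0
Entering loop: while cur < 4:

After execution: cur = 4
4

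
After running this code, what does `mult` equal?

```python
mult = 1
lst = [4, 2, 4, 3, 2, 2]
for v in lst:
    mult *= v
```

Let's trace through this code step by step.

Initialize: mult = 1
Initialize: lst = [4, 2, 4, 3, 2, 2]
Entering loop: for v in lst:

After execution: mult = 384
384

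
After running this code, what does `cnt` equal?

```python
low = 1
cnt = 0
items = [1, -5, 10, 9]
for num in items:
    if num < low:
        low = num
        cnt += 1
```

Let's trace through this code step by step.

Initialize: low = 1
Initialize: cnt = 0
Initialize: items = [1, -5, 10, 9]
Entering loop: for num in items:

After execution: cnt = 1
1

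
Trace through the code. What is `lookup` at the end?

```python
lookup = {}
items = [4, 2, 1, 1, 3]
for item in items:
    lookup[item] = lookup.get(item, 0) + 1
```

Let's trace through this code step by step.

Initialize: lookup = {}
Initialize: items = [4, 2, 1, 1, 3]
Entering loop: for item in items:

After execution: lookup = {4: 1, 2: 1, 1: 2, 3: 1}
{4: 1, 2: 1, 1: 2, 3: 1}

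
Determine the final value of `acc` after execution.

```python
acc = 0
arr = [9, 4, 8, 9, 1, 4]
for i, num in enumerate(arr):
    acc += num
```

Let's trace through this code step by step.

Initialize: acc = 0
Initialize: arr = [9, 4, 8, 9, 1, 4]
Entering loop: for i, num in enumerate(arr):

After execution: acc = 35
35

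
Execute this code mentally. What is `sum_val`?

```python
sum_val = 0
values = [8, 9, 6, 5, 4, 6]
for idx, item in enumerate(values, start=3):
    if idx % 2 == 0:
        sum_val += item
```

Let's trace through this code step by step.

Initialize: sum_val = 0
Initialize: values = [8, 9, 6, 5, 4, 6]
Entering loop: for idx, item in enumerate(values, start=3):

After execution: sum_val = 20
20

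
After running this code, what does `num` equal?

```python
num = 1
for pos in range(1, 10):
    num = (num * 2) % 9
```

Let's trace through this code step by step.

Initialize: num = 1
Entering loop: for pos in range(1, 10):

After execution: num = 8
8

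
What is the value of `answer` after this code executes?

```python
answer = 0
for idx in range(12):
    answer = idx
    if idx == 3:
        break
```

Let's trace through this code step by step.

Initialize: answer = 0
Entering loop: for idx in range(12):

After execution: answer = 3
3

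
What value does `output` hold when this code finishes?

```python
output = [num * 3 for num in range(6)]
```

Let's trace through this code step by step.

Initialize: output = [num * 3 for num in range(6)]

After execution: output = [0, 3, 6, 9, 12, 15]
[0, 3, 6, 9, 12, 15]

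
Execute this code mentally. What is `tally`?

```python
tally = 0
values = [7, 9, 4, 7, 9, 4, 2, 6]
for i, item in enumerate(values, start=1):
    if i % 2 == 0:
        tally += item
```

Let's trace through this code step by step.

Initialize: tally = 0
Initialize: values = [7, 9, 4, 7, 9, 4, 2, 6]
Entering loop: for i, item in enumerate(values, start=1):

After execution: tally = 26
26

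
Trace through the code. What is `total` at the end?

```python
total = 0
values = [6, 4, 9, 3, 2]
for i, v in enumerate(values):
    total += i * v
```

Let's trace through this code step by step.

Initialize: total = 0
Initialize: values = [6, 4, 9, 3, 2]
Entering loop: for i, v in enumerate(values):

After execution: total = 39
39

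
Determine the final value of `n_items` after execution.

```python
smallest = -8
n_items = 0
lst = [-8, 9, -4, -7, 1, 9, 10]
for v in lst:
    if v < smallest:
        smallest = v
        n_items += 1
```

Let's trace through this code step by step.

Initialize: smallest = -8
Initialize: n_items = 0
Initialize: lst = [-8, 9, -4, -7, 1, 9, 10]
Entering loop: for v in lst:

After execution: n_items = 0
0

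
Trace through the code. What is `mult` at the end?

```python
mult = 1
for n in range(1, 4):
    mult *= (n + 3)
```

Let's trace through this code step by step.

Initialize: mult = 1
Entering loop: for n in range(1, 4):

After execution: mult = 120
120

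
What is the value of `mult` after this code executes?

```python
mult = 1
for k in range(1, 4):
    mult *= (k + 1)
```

Let's trace through this code step by step.

Initialize: mult = 1
Entering loop: for k in range(1, 4):

After execution: mult = 24
24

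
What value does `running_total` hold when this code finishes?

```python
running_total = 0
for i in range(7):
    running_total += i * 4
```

Let's trace through this code step by step.

Initialize: running_total = 0
Entering loop: for i in range(7):

After execution: running_total = 84
84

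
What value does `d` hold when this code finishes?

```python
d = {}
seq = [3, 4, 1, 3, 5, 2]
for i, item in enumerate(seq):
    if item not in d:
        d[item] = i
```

Let's trace through this code step by step.

Initialize: d = {}
Initialize: seq = [3, 4, 1, 3, 5, 2]
Entering loop: for i, item in enumerate(seq):

After execution: d = {3: 0, 4: 1, 1: 2, 5: 4, 2: 5}
{3: 0, 4: 1, 1: 2, 5: 4, 2: 5}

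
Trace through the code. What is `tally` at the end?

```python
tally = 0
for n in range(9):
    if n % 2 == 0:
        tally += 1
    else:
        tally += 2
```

Let's trace through this code step by step.

Initialize: tally = 0
Entering loop: for n in range(9):

After execution: tally = 13
13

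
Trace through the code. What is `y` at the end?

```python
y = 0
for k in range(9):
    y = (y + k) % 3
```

Let's trace through this code step by step.

Initialize: y = 0
Entering loop: for k in range(9):

After execution: y = 0
0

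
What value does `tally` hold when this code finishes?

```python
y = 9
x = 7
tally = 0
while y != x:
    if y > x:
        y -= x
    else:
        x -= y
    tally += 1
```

Let's trace through this code step by step.

Initialize: y = 9
Initialize: x = 7
Initialize: tally = 0
Entering loop: while y != x:

After execution: tally = 5
5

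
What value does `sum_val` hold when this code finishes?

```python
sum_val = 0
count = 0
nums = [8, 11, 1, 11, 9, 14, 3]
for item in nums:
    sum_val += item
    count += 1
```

Let's trace through this code step by step.

Initialize: sum_val = 0
Initialize: count = 0
Initialize: nums = [8, 11, 1, 11, 9, 14, 3]
Entering loop: for item in nums:

After execution: sum_val = 57
57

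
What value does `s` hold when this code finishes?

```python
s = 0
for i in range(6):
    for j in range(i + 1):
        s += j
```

Let's trace through this code step by step.

Initialize: s = 0
Entering loop: for i in range(6):

After execution: s = 35
35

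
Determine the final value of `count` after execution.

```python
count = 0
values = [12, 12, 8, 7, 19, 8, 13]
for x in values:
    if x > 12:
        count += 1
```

Let's trace through this code step by step.

Initialize: count = 0
Initialize: values = [12, 12, 8, 7, 19, 8, 13]
Entering loop: for x in values:

After execution: count = 2
2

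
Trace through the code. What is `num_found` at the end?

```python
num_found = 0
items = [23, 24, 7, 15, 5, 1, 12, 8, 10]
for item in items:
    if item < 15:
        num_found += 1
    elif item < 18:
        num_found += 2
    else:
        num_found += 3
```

Let's trace through this code step by step.

Initialize: num_found = 0
Initialize: items = [23, 24, 7, 15, 5, 1, 12, 8, 10]
Entering loop: for item in items:

After execution: num_found = 14
14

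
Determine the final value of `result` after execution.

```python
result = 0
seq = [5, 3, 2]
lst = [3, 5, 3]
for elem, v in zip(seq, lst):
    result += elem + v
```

Let's trace through this code step by step.

Initialize: result = 0
Initialize: seq = [5, 3, 2]
Initialize: lst = [3, 5, 3]
Entering loop: for elem, v in zip(seq, lst):

After execution: result = 21
21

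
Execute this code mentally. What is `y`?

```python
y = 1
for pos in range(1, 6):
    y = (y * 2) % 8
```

Let's trace through this code step by step.

Initialize: y = 1
Entering loop: for pos in range(1, 6):

After execution: y = 0
0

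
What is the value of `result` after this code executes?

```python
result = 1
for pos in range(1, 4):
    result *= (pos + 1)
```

Let's trace through this code step by step.

Initialize: result = 1
Entering loop: for pos in range(1, 4):

After execution: result = 24
24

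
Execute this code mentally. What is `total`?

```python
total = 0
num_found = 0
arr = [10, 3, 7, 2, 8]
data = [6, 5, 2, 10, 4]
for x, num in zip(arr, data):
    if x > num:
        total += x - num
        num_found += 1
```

Let's trace through this code step by step.

Initialize: total = 0
Initialize: num_found = 0
Initialize: arr = [10, 3, 7, 2, 8]
Initialize: data = [6, 5, 2, 10, 4]
Entering loop: for x, num in zip(arr, data):

After execution: total = 13
13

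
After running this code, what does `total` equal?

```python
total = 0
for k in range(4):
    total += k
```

Let's trace through this code step by step.

Initialize: total = 0
Entering loop: for k in range(4):

After execution: total = 6
6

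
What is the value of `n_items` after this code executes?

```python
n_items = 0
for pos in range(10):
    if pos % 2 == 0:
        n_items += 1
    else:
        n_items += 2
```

Let's trace through this code step by step.

Initialize: n_items = 0
Entering loop: for pos in range(10):

After execution: n_items = 15
15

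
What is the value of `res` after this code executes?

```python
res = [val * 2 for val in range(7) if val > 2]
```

Let's trace through this code step by step.

Initialize: res = [val * 2 for val in range(7) if val > 2]

After execution: res = [6, 8, 10, 12]
[6, 8, 10, 12]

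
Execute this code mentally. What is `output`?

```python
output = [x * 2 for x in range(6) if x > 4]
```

Let's trace through this code step by step.

Initialize: output = [x * 2 for x in range(6) if x > 4]

After execution: output = [10]
[10]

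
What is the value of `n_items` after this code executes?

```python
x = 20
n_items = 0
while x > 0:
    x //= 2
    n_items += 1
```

Let's trace through this code step by step.

Initialize: x = 20
Initialize: n_items = 0
Entering loop: while x > 0:

After execution: n_items = 5
5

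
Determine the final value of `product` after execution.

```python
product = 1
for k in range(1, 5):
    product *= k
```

Let's trace through this code step by step.

Initialize: product = 1
Entering loop: for k in range(1, 5):

After execution: product = 24
24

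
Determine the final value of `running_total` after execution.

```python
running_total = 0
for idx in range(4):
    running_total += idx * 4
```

Let's trace through this code step by step.

Initialize: running_total = 0
Entering loop: for idx in range(4):

After execution: running_total = 24
24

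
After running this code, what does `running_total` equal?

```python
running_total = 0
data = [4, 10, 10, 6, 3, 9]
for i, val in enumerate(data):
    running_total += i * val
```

Let's trace through this code step by step.

Initialize: running_total = 0
Initialize: data = [4, 10, 10, 6, 3, 9]
Entering loop: for i, val in enumerate(data):

After execution: running_total = 105
105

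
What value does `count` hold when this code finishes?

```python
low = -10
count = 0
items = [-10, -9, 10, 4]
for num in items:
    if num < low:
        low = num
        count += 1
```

Let's trace through this code step by step.

Initialize: low = -10
Initialize: count = 0
Initialize: items = [-10, -9, 10, 4]
Entering loop: for num in items:

After execution: count = 0
0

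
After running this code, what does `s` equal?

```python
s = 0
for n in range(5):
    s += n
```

Let's trace through this code step by step.

Initialize: s = 0
Entering loop: for n in range(5):

After execution: s = 10
10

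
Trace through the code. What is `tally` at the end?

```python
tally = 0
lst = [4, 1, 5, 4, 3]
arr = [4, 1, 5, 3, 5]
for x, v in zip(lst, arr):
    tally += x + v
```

Let's trace through this code step by step.

Initialize: tally = 0
Initialize: lst = [4, 1, 5, 4, 3]
Initialize: arr = [4, 1, 5, 3, 5]
Entering loop: for x, v in zip(lst, arr):

After execution: tally = 35
35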